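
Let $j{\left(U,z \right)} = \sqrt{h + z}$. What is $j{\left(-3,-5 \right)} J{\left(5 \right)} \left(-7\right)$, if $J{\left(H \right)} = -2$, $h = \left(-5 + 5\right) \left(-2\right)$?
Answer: $14 i \sqrt{5} \approx 31.305 i$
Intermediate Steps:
$h = 0$ ($h = 0 \left(-2\right) = 0$)
$j{\left(U,z \right)} = \sqrt{z}$ ($j{\left(U,z \right)} = \sqrt{0 + z} = \sqrt{z}$)
$j{\left(-3,-5 \right)} J{\left(5 \right)} \left(-7\right) = \sqrt{-5} \left(-2\right) \left(-7\right) = i \sqrt{5} \left(-2\right) \left(-7\right) = - 2 i \sqrt{5} \left(-7\right) = 14 i \sqrt{5}$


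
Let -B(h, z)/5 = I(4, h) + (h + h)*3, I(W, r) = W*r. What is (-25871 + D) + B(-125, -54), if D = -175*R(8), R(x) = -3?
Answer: -19096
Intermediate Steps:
D = 525 (D = -175*(-3) = 525)
B(h, z) = -50*h (B(h, z) = -5*(4*h + (h + h)*3) = -5*(4*h + (2*h)*3) = -5*(4*h + 6*h) = -50*h)
(-25871 + D) + B(-125, -54) = (-25871 + 525) - 50*(-125) = -25346 + 6250 = -19096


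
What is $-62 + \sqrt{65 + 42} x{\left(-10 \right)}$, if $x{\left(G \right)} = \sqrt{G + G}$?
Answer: $-62 + 2 i \sqrt{535} \approx -62.0 + 46.26 i$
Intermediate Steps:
$x{\left(G \right)} = \sqrt{2} \sqrt{G}$ ($x{\left(G \right)} = \sqrt{2 G} = \sqrt{2} \sqrt{G}$)
$-62 + \sqrt{65 + 42} x{\left(-10 \right)} = -62 + \sqrt{65 + 42} \sqrt{2} \sqrt{-10} = -62 + \sqrt{107} \sqrt{2} i \sqrt{10} = -62 + \sqrt{107} \cdot 2 i \sqrt{5} = -62 + 2 i \sqrt{535}$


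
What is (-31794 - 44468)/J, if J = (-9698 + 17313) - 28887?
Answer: 38131/10636 ≈ 3.5851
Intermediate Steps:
J = -21272 (J = 7615 - 28887 = -21272)
(-31794 - 44468)/J = (-31794 - 44468)/(-21272) = -76262*(-1/21272) = 38131/10636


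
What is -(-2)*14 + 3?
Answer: 31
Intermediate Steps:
-(-2)*14 + 3 = -2*(-14) + 3 = 28 + 3 = 31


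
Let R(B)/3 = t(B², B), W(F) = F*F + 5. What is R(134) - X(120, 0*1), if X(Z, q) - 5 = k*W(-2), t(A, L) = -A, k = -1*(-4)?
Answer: -53909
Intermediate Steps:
W(F) = 5 + F² (W(F) = F² + 5 = 5 + F²)
k = 4
X(Z, q) = 41 (X(Z, q) = 5 + 4*(5 + (-2)²) = 5 + 4*(5 + 4) = 5 + 4*9 = 5 + 36 = 41)
R(B) = -3*B² (R(B) = 3*(-B²) = -3*B²)
R(134) - X(120, 0*1) = -3*134² - 1*41 = -3*17956 - 41 = -53868 - 41 = -53909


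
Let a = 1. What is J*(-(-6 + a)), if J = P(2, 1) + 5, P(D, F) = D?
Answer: 35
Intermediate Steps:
J = 7 (J = 2 + 5 = 7)
J*(-(-6 + a)) = 7*(-(-6 + 1)) = 7*(-1*(-5)) = 7*5 = 35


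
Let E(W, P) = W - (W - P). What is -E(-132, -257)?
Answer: 257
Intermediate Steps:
E(W, P) = P (E(W, P) = W + (P - W) = P)
-E(-132, -257) = -1*(-257) = 257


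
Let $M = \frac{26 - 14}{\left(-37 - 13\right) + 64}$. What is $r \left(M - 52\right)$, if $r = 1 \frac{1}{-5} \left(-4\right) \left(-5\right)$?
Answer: $\frac{1432}{7} \approx 204.57$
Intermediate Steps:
$r = -4$ ($r = 1 \left(- \frac{1}{5}\right) \left(-4\right) \left(-5\right) = \left(- \frac{1}{5}\right) \left(-4\right) \left(-5\right) = \frac{4}{5} \left(-5\right) = -4$)
$M = \frac{6}{7}$ ($M = \frac{12}{\left(-37 - 13\right) + 64} = \frac{12}{-50 + 64} = \frac{12}{14} = 12 \cdot \frac{1}{14} = \frac{6}{7} \approx 0.85714$)
$r \left(M - 52\right) = - 4 \left(\frac{6}{7} - 52\right) = \left(-4\right) \left(- \frac{358}{7}\right) = \frac{1432}{7}$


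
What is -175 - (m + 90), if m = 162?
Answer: -427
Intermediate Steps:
-175 - (m + 90) = -175 - (162 + 90) = -175 - 1*252 = -175 - 252 = -427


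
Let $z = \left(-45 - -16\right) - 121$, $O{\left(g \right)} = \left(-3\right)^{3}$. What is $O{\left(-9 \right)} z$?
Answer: $4050$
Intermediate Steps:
$O{\left(g \right)} = -27$
$z = -150$ ($z = \left(-45 + 16\right) - 121 = -29 - 121 = -150$)
$O{\left(-9 \right)} z = \left(-27\right) \left(-150\right) = 4050$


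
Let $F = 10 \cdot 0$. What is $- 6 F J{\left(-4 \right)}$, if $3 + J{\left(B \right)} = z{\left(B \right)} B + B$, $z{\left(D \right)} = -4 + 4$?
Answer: $0$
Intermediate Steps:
$z{\left(D \right)} = 0$
$J{\left(B \right)} = -3 + B$ ($J{\left(B \right)} = -3 + \left(0 B + B\right) = -3 + \left(0 + B\right) = -3 + B$)
$F = 0$
$- 6 F J{\left(-4 \right)} = \left(-6\right) 0 \left(-3 - 4\right) = 0 \left(-7\right) = 0$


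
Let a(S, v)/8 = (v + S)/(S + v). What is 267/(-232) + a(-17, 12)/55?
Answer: -12829/12760 ≈ -1.0054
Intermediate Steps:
a(S, v) = 8 (a(S, v) = 8*((v + S)/(S + v)) = 8*((S + v)/(S + v)) = 8*1 = 8)
267/(-232) + a(-17, 12)/55 = 267/(-232) + 8/55 = 267*(-1/232) + 8*(1/55) = -267/232 + 8/55 = -12829/12760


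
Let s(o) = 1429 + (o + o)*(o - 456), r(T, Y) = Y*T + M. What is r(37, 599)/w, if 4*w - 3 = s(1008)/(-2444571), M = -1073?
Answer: 51556002390/1554863 ≈ 33158.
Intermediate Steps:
r(T, Y) = -1073 + T*Y (r(T, Y) = Y*T - 1073 = T*Y - 1073 = -1073 + T*Y)
s(o) = 1429 + 2*o*(-456 + o) (s(o) = 1429 + (2*o)*(-456 + o) = 1429 + 2*o*(-456 + o))
w = 1554863/2444571 (w = ¾ + ((1429 - 912*1008 + 2*1008²)/(-2444571))/4 = ¾ + ((1429 - 919296 + 2*1016064)*(-1/2444571))/4 = ¾ + ((1429 - 919296 + 2032128)*(-1/2444571))/4 = ¾ + (1114261*(-1/2444571))/4 = ¾ + (¼)*(-1114261/2444571) = ¾ - 1114261/9778284 = 1554863/2444571 ≈ 0.63605)
r(37, 599)/w = (-1073 + 37*599)/(1554863/2444571) = (-1073 + 22163)*(2444571/1554863) = 21090*(2444571/1554863) = 51556002390/1554863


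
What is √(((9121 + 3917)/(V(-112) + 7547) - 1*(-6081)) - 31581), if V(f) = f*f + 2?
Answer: 3*I*√1143868730774/20093 ≈ 159.69*I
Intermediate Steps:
V(f) = 2 + f² (V(f) = f² + 2 = 2 + f²)
√(((9121 + 3917)/(V(-112) + 7547) - 1*(-6081)) - 31581) = √(((9121 + 3917)/((2 + (-112)²) + 7547) - 1*(-6081)) - 31581) = √((13038/((2 + 12544) + 7547) + 6081) - 31581) = √((13038/(12546 + 7547) + 6081) - 31581) = √((13038/20093 + 6081) - 31581) = √(122198571/20093 - 31581) = √(-512358462/20093) = 3*I*√1143868730774/20093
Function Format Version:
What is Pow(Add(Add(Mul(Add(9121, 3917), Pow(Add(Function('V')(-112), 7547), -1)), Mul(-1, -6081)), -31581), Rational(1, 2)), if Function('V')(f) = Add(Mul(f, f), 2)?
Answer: Mul(Rational(3, 20093), I, Pow(1143868730774, Rational(1, 2))) ≈ Mul(159.69, I)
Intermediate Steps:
Function('V')(f) = Add(2, Pow(f, 2)) (Function('V')(f) = Add(Pow(f, 2), 2) = Add(2, Pow(f, 2)))
Pow(Add(Add(Mul(Add(9121, 3917), Pow(Add(Function('V')(-112), 7547), -1)), Mul(-1, -6081)), -31581), Rational(1, 2)) = Pow(Add(Add(Mul(Add(9121, 3917), Pow(Add(Add(2, Pow(-112, 2)), 7547), -1)), Mul(-1, -6081)), -31581), Rational(1, 2)) = Pow(Add(Add(Mul(13038, Pow(Add(Add(2, 12544), 7547), -1)), 6081), -31581), Rational(1, 2)) = Pow(Add(Add(Mul(13038, Pow(Add(12546, 7547), -1)), 6081), -31581), Rational(1, 2)) = Pow(Add(Add(Mul(13038, Pow(20093, -1)), 6081), -31581), Rational(1, 2)) = Pow(Add(Add(Mul(13038, Rational(1, 20093)), 6081), -31581), Rational(1, 2)) = Pow(Add(Add(Rational(13038, 20093), 6081), -31581), Rational(1, 2)) = Pow(Add(Rational(122198571, 20093), -31581), Rational(1, 2)) = Pow(Rational(-512358462, 20093), Rational(1, 2)) = Mul(Rational(3, 20093), I, Pow(1143868730774, Rational(1, 2)))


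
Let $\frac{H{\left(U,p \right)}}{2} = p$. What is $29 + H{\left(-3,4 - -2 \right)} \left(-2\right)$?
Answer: $5$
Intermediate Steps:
$H{\left(U,p \right)} = 2 p$
$29 + H{\left(-3,4 - -2 \right)} \left(-2\right) = 29 + 2 \left(4 - -2\right) \left(-2\right) = 29 + 2 \left(4 + 2\right) \left(-2\right) = 29 + 2 \cdot 6 \left(-2\right) = 29 + 12 \left(-2\right) = 29 - 24 = 5$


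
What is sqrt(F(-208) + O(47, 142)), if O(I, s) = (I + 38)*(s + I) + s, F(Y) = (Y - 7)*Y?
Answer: sqrt(60927) ≈ 246.83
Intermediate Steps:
F(Y) = Y*(-7 + Y) (F(Y) = (-7 + Y)*Y = Y*(-7 + Y))
O(I, s) = s + (38 + I)*(I + s) (O(I, s) = (38 + I)*(I + s) + s = s + (38 + I)*(I + s))
sqrt(F(-208) + O(47, 142)) = sqrt(-208*(-7 - 208) + (47**2 + 38*47 + 39*142 + 47*142)) = sqrt(-208*(-215) + (2209 + 1786 + 5538 + 6674)) = sqrt(44720 + 16207) = sqrt(60927)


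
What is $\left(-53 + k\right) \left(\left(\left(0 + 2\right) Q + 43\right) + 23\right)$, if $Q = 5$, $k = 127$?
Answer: $5624$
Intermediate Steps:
$\left(-53 + k\right) \left(\left(\left(0 + 2\right) Q + 43\right) + 23\right) = \left(-53 + 127\right) \left(\left(\left(0 + 2\right) 5 + 43\right) + 23\right) = 74 \left(\left(2 \cdot 5 + 43\right) + 23\right) = 74 \left(\left(10 + 43\right) + 23\right) = 74 \left(53 + 23\right) = 74 \cdot 76 = 5624$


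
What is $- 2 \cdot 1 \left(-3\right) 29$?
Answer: $174$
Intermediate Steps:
$- 2 \cdot 1 \left(-3\right) 29 = \left(-2\right) \left(-3\right) 29 = 6 \cdot 29 = 174$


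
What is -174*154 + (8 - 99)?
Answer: -26887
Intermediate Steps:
-174*154 + (8 - 99) = -26796 - 91 = -26887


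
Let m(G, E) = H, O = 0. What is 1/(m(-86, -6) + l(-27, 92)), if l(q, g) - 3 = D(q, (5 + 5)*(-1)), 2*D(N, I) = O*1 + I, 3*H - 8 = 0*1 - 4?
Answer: -3/2 ≈ -1.5000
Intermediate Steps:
H = 4/3 (H = 8/3 + (0*1 - 4)/3 = 8/3 + (0 - 4)/3 = 8/3 + (⅓)*(-4) = 8/3 - 4/3 = 4/3 ≈ 1.3333)
m(G, E) = 4/3
D(N, I) = I/2 (D(N, I) = (0*1 + I)/2 = (0 + I)/2 = I/2)
l(q, g) = -2 (l(q, g) = 3 + ((5 + 5)*(-1))/2 = 3 + (10*(-1))/2 = 3 + (½)*(-10) = 3 - 5 = -2)
1/(m(-86, -6) + l(-27, 92)) = 1/(4/3 - 2) = 1/(-⅔) = -3/2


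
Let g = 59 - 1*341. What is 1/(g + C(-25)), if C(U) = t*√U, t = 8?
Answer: -141/40562 - 10*I/20281 ≈ -0.0034762 - 0.00049307*I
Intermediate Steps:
C(U) = 8*√U
g = -282 (g = 59 - 341 = -282)
1/(g + C(-25)) = 1/(-282 + 8*√(-25)) = 1/(-282 + 8*(5*I)) = 1/(-282 + 40*I) = (-282 - 40*I)/81124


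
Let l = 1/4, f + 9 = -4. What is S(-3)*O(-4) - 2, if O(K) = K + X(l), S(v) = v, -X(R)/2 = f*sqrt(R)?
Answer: -29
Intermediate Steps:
f = -13 (f = -9 - 4 = -13)
l = 1/4 ≈ 0.25000
X(R) = 26*sqrt(R) (X(R) = -(-26)*sqrt(R) = 26*sqrt(R))
O(K) = 13 + K (O(K) = K + 26*sqrt(1/4) = K + 26*(1/2) = K + 13 = 13 + K)
S(-3)*O(-4) - 2 = -3*(13 - 4) - 2 = -3*9 - 2 = -27 - 2 = -29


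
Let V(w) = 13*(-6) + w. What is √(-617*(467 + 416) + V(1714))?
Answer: 5*I*√21727 ≈ 737.0*I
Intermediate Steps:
V(w) = -78 + w
√(-617*(467 + 416) + V(1714)) = √(-617*(467 + 416) + (-78 + 1714)) = √(-617*883 + 1636) = √(-544811 + 1636) = √(-543175) = 5*I*√21727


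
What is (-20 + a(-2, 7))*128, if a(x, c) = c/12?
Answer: -7456/3 ≈ -2485.3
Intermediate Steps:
a(x, c) = c/12 (a(x, c) = c*(1/12) = c/12)
(-20 + a(-2, 7))*128 = (-20 + (1/12)*7)*128 = (-20 + 7/12)*128 = -233/12*128 = -7456/3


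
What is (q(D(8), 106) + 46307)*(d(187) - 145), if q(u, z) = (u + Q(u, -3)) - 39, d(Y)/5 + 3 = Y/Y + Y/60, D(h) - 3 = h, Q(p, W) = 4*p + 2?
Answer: -77501725/12 ≈ -6.4585e+6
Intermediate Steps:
Q(p, W) = 2 + 4*p
D(h) = 3 + h
d(Y) = -10 + Y/12 (d(Y) = -15 + 5*(Y/Y + Y/60) = -15 + 5*(1 + Y*(1/60)) = -15 + 5*(1 + Y/60) = -15 + (5 + Y/12) = -10 + Y/12)
q(u, z) = -37 + 5*u (q(u, z) = (u + (2 + 4*u)) - 39 = (2 + 5*u) - 39 = -37 + 5*u)
(q(D(8), 106) + 46307)*(d(187) - 145) = ((-37 + 5*(3 + 8)) + 46307)*((-10 + (1/12)*187) - 145) = ((-37 + 5*11) + 46307)*((-10 + 187/12) - 145) = ((-37 + 55) + 46307)*(67/12 - 145) = (18 + 46307)*(-1673/12) = 46325*(-1673/12) = -77501725/12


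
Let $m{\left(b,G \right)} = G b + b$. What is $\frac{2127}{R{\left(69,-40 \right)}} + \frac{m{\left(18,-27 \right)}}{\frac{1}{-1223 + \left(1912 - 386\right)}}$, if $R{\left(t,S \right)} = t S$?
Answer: $- \frac{130460389}{920} \approx -1.418 \cdot 10^{5}$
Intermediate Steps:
$m{\left(b,G \right)} = b + G b$
$R{\left(t,S \right)} = S t$
$\frac{2127}{R{\left(69,-40 \right)}} + \frac{m{\left(18,-27 \right)}}{\frac{1}{-1223 + \left(1912 - 386\right)}} = \frac{2127}{\left(-40\right) 69} + \frac{18 \left(1 - 27\right)}{\frac{1}{-1223 + \left(1912 - 386\right)}} = \frac{2127}{-2760} + \frac{18 \left(-26\right)}{\frac{1}{-1223 + \left(1912 - 386\right)}} = 2127 \left(- \frac{1}{2760}\right) - \frac{468}{\frac{1}{-1223 + 1526}} = - \frac{709}{920} - \frac{468}{\frac{1}{303}} = - \frac{709}{920} - 468 \frac{1}{\frac{1}{303}} = - \frac{709}{920} - 141804 = - \frac{130460389}{920}$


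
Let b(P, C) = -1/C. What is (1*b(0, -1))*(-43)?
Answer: -43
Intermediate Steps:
(1*b(0, -1))*(-43) = (1*(-1/(-1)))*(-43) = (1*(-1*(-1)))*(-43) = (1*1)*(-43) = 1*(-43) = -43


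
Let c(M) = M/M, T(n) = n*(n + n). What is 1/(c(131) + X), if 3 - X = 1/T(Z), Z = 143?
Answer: 40898/163591 ≈ 0.25000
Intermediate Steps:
T(n) = 2*n² (T(n) = n*(2*n) = 2*n²)
c(M) = 1
X = 122693/40898 (X = 3 - 1/(2*143²) = 3 - 1/(2*20449) = 3 - 1/40898 = 122693/40898 ≈ 3.0000)
1/(c(131) + X) = 1/(1 + 122693/40898) = 1/(163591/40898) = 40898/163591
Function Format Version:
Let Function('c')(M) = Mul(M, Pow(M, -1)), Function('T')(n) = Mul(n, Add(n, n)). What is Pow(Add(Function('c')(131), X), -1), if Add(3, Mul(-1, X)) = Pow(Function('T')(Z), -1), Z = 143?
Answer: Rational(40898, 163591) ≈ 0.25000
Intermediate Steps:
Function('T')(n) = Mul(2, Pow(n, 2)) (Function('T')(n) = Mul(n, Mul(2, n)) = Mul(2, Pow(n, 2)))
Function('c')(M) = 1
X = Rational(122693, 40898) (X = Add(3, Mul(-1, Pow(Mul(2, Pow(143, 2)), -1))) = Add(3, Mul(-1, Pow(Mul(2, 20449), -1))) = Add(3, Mul(-1, Pow(40898, -1))) = Add(3, Mul(-1, Rational(1, 40898))) = Add(3, Rational(-1, 40898)) = Rational(122693, 40898) ≈ 3.0000)
Pow(Add(Function('c')(131), X), -1) = Pow(Add(1, Rational(122693, 40898)), -1) = Pow(Rational(163591, 40898), -1) = Rational(40898, 163591)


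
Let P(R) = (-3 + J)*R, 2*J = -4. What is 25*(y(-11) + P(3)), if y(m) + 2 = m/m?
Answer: -400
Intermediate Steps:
y(m) = -1 (y(m) = -2 + m/m = -2 + 1 = -1)
J = -2 (J = (½)*(-4) = -2)
P(R) = -5*R (P(R) = (-3 - 2)*R = -5*R)
25*(y(-11) + P(3)) = 25*(-1 - 5*3) = 25*(-1 - 15) = 25*(-16) = -400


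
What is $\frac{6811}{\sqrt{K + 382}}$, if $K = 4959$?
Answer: $\frac{973 \sqrt{109}}{109} \approx 93.197$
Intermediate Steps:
$\frac{6811}{\sqrt{K + 382}} = \frac{6811}{\sqrt{4959 + 382}} = \frac{6811}{\sqrt{5341}} = \frac{6811}{7 \sqrt{109}} = 6811 \frac{\sqrt{109}}{763} = \frac{973 \sqrt{109}}{109}$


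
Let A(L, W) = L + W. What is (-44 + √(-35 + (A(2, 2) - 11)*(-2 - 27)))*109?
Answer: -4796 + 218*√42 ≈ -3383.2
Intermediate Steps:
(-44 + √(-35 + (A(2, 2) - 11)*(-2 - 27)))*109 = (-44 + √(-35 + ((2 + 2) - 11)*(-2 - 27)))*109 = (-44 + √(-35 + (4 - 11)*(-29)))*109 = (-44 + √(-35 - 7*(-29)))*109 = (-44 + √(-35 + 203))*109 = (-44 + √168)*109 = (-44 + 2*√42)*109 = -4796 + 218*√42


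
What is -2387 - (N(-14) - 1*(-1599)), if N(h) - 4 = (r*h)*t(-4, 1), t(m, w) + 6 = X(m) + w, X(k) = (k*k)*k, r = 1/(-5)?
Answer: -18984/5 ≈ -3796.8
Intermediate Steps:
r = -⅕ ≈ -0.20000
X(k) = k³ (X(k) = k²*k = k³)
t(m, w) = -6 + w + m³ (t(m, w) = -6 + (m³ + w) = -6 + (w + m³) = -6 + w + m³)
N(h) = 4 + 69*h/5 (N(h) = 4 + (-h/5)*(-6 + 1 + (-4)³) = 4 + (-h/5)*(-6 + 1 - 64) = 4 - h/5*(-69) = 4 + 69*h/5)
-2387 - (N(-14) - 1*(-1599)) = -2387 - ((4 + (69/5)*(-14)) - 1*(-1599)) = -2387 - ((4 - 966/5) + 1599) = -2387 - (-946/5 + 1599) = -2387 - 1*7049/5 = -2387 - 7049/5 = -18984/5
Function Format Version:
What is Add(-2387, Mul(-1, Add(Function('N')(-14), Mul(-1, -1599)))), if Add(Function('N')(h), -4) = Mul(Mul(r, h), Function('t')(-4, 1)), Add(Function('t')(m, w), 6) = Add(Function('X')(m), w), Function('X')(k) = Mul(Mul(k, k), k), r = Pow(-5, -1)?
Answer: Rational(-18984, 5) ≈ -3796.8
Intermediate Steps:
r = Rational(-1, 5) ≈ -0.20000
Function('X')(k) = Pow(k, 3) (Function('X')(k) = Mul(Pow(k, 2), k) = Pow(k, 3))
Function('t')(m, w) = Add(-6, w, Pow(m, 3)) (Function('t')(m, w) = Add(-6, Add(Pow(m, 3), w)) = Add(-6, Add(w, Pow(m, 3))) = Add(-6, w, Pow(m, 3)))
Function('N')(h) = Add(4, Mul(Rational(69, 5), h)) (Function('N')(h) = Add(4, Mul(Mul(Rational(-1, 5), h), Add(-6, 1, Pow(-4, 3)))) = Add(4, Mul(Mul(Rational(-1, 5), h), Add(-6, 1, -64))) = Add(4, Mul(Mul(Rational(-1, 5), h), -69)) = Add(4, Mul(Rational(69, 5), h)))
Add(-2387, Mul(-1, Add(Function('N')(-14), Mul(-1, -1599)))) = Add(-2387, Mul(-1, Add(Add(4, Mul(Rational(69, 5), -14)), Mul(-1, -1599)))) = Add(-2387, Mul(-1, Add(Add(4, Rational(-966, 5)), 1599))) = Add(-2387, Mul(-1, Add(Rational(-946, 5), 1599))) = Add(-2387, Mul(-1, Rational(7049, 5))) = Add(-2387, Rational(-7049, 5)) = Rational(-18984, 5)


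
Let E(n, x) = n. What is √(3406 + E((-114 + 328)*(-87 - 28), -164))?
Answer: 6*I*√589 ≈ 145.62*I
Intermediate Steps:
√(3406 + E((-114 + 328)*(-87 - 28), -164)) = √(3406 + (-114 + 328)*(-87 - 28)) = √(3406 + 214*(-115)) = √(3406 - 24610) = √(-21204) = 6*I*√589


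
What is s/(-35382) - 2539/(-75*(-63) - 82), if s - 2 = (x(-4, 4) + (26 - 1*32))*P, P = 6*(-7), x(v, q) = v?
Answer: -45897122/82139313 ≈ -0.55877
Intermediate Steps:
P = -42
s = 422 (s = 2 + (-4 + (26 - 1*32))*(-42) = 2 + (-4 + (26 - 32))*(-42) = 2 + (-4 - 6)*(-42) = 2 - 10*(-42) = 2 + 420 = 422)
s/(-35382) - 2539/(-75*(-63) - 82) = 422/(-35382) - 2539/(-75*(-63) - 82) = 422*(-1/35382) - 2539/(4725 - 82) = -211/17691 - 2539/4643 = -45897122/82139313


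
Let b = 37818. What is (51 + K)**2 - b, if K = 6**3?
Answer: 33471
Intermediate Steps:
K = 216
(51 + K)**2 - b = (51 + 216)**2 - 1*37818 = 267**2 - 37818 = 71289 - 37818 = 33471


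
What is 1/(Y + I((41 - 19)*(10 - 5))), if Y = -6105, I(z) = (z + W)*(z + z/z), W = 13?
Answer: 1/7548 ≈ 0.00013249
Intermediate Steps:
I(z) = (1 + z)*(13 + z) (I(z) = (z + 13)*(z + z/z) = (13 + z)*(z + 1) = (13 + z)*(1 + z) = (1 + z)*(13 + z))
1/(Y + I((41 - 19)*(10 - 5))) = 1/(-6105 + (13 + ((41 - 19)*(10 - 5))² + 14*((41 - 19)*(10 - 5)))) = 1/(-6105 + (13 + (22*5)² + 14*(22*5))) = 1/(-6105 + (13 + 110² + 14*110)) = 1/(-6105 + (13 + 12100 + 1540)) = 1/(-6105 + 13653) = 1/7548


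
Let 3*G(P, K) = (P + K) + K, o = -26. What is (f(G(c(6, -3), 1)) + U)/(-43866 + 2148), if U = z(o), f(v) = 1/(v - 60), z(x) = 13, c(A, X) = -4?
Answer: -139/446628 ≈ -0.00031122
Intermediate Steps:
G(P, K) = P/3 + 2*K/3 (G(P, K) = ((P + K) + K)/3 = ((K + P) + K)/3 = (P + 2*K)/3 = P/3 + 2*K/3)
f(v) = 1/(-60 + v)
U = 13
(f(G(c(6, -3), 1)) + U)/(-43866 + 2148) = (1/(-60 + ((⅓)*(-4) + (⅔)*1)) + 13)/(-43866 + 2148) = (1/(-60 + (-4/3 + ⅔)) + 13)/(-41718) = (1/(-60 - ⅔) + 13)*(-1/41718) = (1/(-182/3) + 13)*(-1/41718) = (-3/182 + 13)*(-1/41718) = (2363/182)*(-1/41718) = -139/446628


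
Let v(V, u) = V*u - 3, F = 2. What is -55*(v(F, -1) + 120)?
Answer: -6325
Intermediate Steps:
v(V, u) = -3 + V*u
-55*(v(F, -1) + 120) = -55*((-3 + 2*(-1)) + 120) = -55*((-3 - 2) + 120) = -55*(-5 + 120) = -55*115 = -6325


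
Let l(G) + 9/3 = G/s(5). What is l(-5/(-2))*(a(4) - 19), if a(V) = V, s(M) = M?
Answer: 75/2 ≈ 37.500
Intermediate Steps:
l(G) = -3 + G/5
l(-5/(-2))*(a(4) - 19) = (-3 + (-5/(-2))/5)*(4 - 19) = (-3 + (-5*(-½))/5)*(-15) = (-3 + (⅕)*(5/2))*(-15) = (-3 + ½)*(-15) = -5/2*(-15) = 75/2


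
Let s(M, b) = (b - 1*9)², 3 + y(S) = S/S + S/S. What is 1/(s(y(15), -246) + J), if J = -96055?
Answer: -1/31030 ≈ -3.2227e-5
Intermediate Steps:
y(S) = -1 (y(S) = -3 + (S/S + S/S) = -3 + (1 + 1) = -3 + 2 = -1)
s(M, b) = (-9 + b)² (s(M, b) = (b - 9)² = (-9 + b)²)
1/(s(y(15), -246) + J) = 1/((-9 - 246)² - 96055) = 1/((-255)² - 96055) = 1/(65025 - 96055) = 1/(-31030) = -1/31030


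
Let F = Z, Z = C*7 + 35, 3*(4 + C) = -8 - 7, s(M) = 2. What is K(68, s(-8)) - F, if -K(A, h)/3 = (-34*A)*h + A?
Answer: 13696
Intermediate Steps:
C = -9 (C = -4 + (-8 - 7)/3 = -4 + (1/3)*(-15) = -4 - 5 = -9)
Z = -28 (Z = -9*7 + 35 = -63 + 35 = -28)
F = -28
K(A, h) = -3*A + 102*A*h (K(A, h) = -3*((-34*A)*h + A) = -3*(-34*A*h + A) = -3*(A - 34*A*h) = -3*A + 102*A*h)
K(68, s(-8)) - F = 3*68*(-1 + 34*2) - 1*(-28) = 3*68*(-1 + 68) + 28 = 3*68*67 + 28 = 13668 + 28 = 13696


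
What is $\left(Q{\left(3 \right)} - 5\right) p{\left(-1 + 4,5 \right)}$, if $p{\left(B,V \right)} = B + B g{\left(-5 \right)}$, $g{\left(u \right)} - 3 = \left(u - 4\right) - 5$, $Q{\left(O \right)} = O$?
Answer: $60$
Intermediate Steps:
$g{\left(u \right)} = -6 + u$ ($g{\left(u \right)} = 3 + \left(\left(u - 4\right) - 5\right) = 3 + \left(\left(-4 + u\right) - 5\right) = 3 + \left(-9 + u\right) = -6 + u$)
$p{\left(B,V \right)} = - 10 B$ ($p{\left(B,V \right)} = B + B \left(-6 - 5\right) = B + B \left(-11\right) = B - 11 B = - 10 B$)
$\left(Q{\left(3 \right)} - 5\right) p{\left(-1 + 4,5 \right)} = \left(3 - 5\right) \left(- 10 \left(-1 + 4\right)\right) = - 2 \left(\left(-10\right) 3\right) = \left(-2\right) \left(-30\right) = 60$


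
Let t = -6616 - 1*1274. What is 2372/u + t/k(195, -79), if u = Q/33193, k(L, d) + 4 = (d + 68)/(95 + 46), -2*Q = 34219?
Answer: -552374422/207115 ≈ -2667.0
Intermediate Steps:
Q = -34219/2 (Q = -½*34219 = -34219/2 ≈ -17110.)
k(L, d) = -496/141 + d/141 (k(L, d) = -4 + (d + 68)/(95 + 46) = -4 + (68 + d)/141 = -4 + (68 + d)*(1/141) = -4 + (68/141 + d/141) = -496/141 + d/141)
u = -1801/3494 (u = -34219/2/33193 = -34219/2*1/33193 = -1801/3494 ≈ -0.51546)
t = -7890 (t = -6616 - 1274 = -7890)
2372/u + t/k(195, -79) = 2372/(-1801/3494) - 7890/(-496/141 + (1/141)*(-79)) = 2372*(-3494/1801) - 7890/(-496/141 - 79/141) = -8287768/1801 - 7890/(-575/141) = -8287768/1801 - 7890*(-141/575) = -8287768/1801 + 222498/115 = -552374422/207115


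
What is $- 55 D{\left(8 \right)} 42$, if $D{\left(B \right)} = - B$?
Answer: $18480$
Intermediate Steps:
$- 55 D{\left(8 \right)} 42 = - 55 \left(\left(-1\right) 8\right) 42 = \left(-55\right) \left(-8\right) 42 = 440 \cdot 42 = 18480$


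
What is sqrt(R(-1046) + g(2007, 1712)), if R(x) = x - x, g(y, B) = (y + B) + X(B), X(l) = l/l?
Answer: 2*sqrt(930) ≈ 60.992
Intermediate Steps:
X(l) = 1
g(y, B) = 1 + B + y (g(y, B) = (y + B) + 1 = (B + y) + 1 = 1 + B + y)
R(x) = 0
sqrt(R(-1046) + g(2007, 1712)) = sqrt(0 + (1 + 1712 + 2007)) = sqrt(0 + 3720) = sqrt(3720) = 2*sqrt(930)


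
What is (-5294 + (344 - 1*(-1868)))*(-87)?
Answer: 268134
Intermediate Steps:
(-5294 + (344 - 1*(-1868)))*(-87) = (-5294 + (344 + 1868))*(-87) = (-5294 + 2212)*(-87) = -3082*(-87) = 268134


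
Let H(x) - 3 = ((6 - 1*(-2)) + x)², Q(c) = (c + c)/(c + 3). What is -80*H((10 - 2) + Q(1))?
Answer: -22020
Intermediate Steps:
Q(c) = 2*c/(3 + c) (Q(c) = (2*c)/(3 + c) = 2*c/(3 + c))
H(x) = 3 + (8 + x)² (H(x) = 3 + ((6 - 1*(-2)) + x)² = 3 + ((6 + 2) + x)² = 3 + (8 + x)²)
-80*H((10 - 2) + Q(1)) = -80*(3 + (8 + ((10 - 2) + 2*1/(3 + 1)))²) = -80*(3 + (8 + (8 + 2*1/4))²) = -80*(3 + (8 + (8 + 2*1*(¼)))²) = -80*(3 + (8 + (8 + ½))²) = -80*(3 + (8 + 17/2)²) = -80*(3 + (33/2)²) = -80*(3 + 1089/4) = -80*1101/4 = -22020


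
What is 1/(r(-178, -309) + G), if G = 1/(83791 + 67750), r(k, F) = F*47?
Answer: -151541/2200829942 ≈ -6.8856e-5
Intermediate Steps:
r(k, F) = 47*F
G = 1/151541 ≈ 6.5989e-6
1/(r(-178, -309) + G) = 1/(47*(-309) + 1/151541) = 1/(-14523 + 1/151541) = 1/(-2200829942/151541) = -151541/2200829942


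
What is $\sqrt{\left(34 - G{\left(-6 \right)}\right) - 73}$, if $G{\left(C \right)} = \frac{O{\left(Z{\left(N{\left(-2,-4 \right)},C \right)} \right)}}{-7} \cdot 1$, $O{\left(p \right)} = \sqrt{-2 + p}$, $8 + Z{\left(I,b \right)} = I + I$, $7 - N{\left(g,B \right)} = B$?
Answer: $\frac{\sqrt{-1911 + 14 \sqrt{3}}}{7} \approx 6.2053 i$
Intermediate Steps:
$N{\left(g,B \right)} = 7 - B$
$Z{\left(I,b \right)} = -8 + 2 I$ ($Z{\left(I,b \right)} = -8 + \left(I + I\right) = -8 + 2 I$)
$G{\left(C \right)} = - \frac{2 \sqrt{3}}{7}$ ($G{\left(C \right)} = \frac{\sqrt{-2 - \left(8 - 2 \left(7 - -4\right)\right)}}{-7} \cdot 1 = \sqrt{-2 - \left(8 - 2 \left(7 + 4\right)\right)} \left(- \frac{1}{7}\right) 1 = \sqrt{-2 + \left(-8 + 2 \cdot 11\right)} \left(- \frac{1}{7}\right) 1 = \sqrt{-2 + \left(-8 + 22\right)} \left(- \frac{1}{7}\right) 1 = \sqrt{-2 + 14} \left(- \frac{1}{7}\right) 1 = \sqrt{12} \left(- \frac{1}{7}\right) 1 = 2 \sqrt{3} \left(- \frac{1}{7}\right) 1 = - \frac{2 \sqrt{3}}{7} \cdot 1 = - \frac{2 \sqrt{3}}{7}$)
$\sqrt{\left(34 - G{\left(-6 \right)}\right) - 73} = \sqrt{\left(34 - - \frac{2 \sqrt{3}}{7}\right) - 73} = \sqrt{\left(34 + \frac{2 \sqrt{3}}{7}\right) - 73} = \sqrt{-39 + \frac{2 \sqrt{3}}{7}}$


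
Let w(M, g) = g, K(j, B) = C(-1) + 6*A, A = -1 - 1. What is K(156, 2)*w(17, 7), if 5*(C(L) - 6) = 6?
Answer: -168/5 ≈ -33.600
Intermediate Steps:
A = -2
C(L) = 36/5 (C(L) = 6 + (⅕)*6 = 6 + 6/5 = 36/5)
K(j, B) = -24/5 (K(j, B) = 36/5 + 6*(-2) = 36/5 - 12 = -24/5)
K(156, 2)*w(17, 7) = -24/5*7 = -168/5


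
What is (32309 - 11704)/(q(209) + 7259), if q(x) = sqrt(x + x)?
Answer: 149571695/52692663 - 20605*sqrt(418)/52692663 ≈ 2.8306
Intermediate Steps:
q(x) = sqrt(2)*sqrt(x) (q(x) = sqrt(2*x) = sqrt(2)*sqrt(x))
(32309 - 11704)/(q(209) + 7259) = (32309 - 11704)/(sqrt(2)*sqrt(209) + 7259) = 20605/(sqrt(418) + 7259) = 20605/(7259 + sqrt(418))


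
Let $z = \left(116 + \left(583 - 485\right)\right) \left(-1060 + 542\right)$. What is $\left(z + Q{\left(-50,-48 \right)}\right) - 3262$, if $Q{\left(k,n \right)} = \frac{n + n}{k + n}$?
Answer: $- \frac{5591538}{49} \approx -1.1411 \cdot 10^{5}$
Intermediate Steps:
$Q{\left(k,n \right)} = \frac{2 n}{k + n}$
$z = -110852$ ($z = \left(116 + \left(583 - 485\right)\right) \left(-518\right) = \left(116 + 98\right) \left(-518\right) = 214 \left(-518\right) = -110852$)
$\left(z + Q{\left(-50,-48 \right)}\right) - 3262 = \left(-110852 + 2 \left(-48\right) \frac{1}{-50 - 48}\right) - 3262 = \left(-110852 + 2 \left(-48\right) \frac{1}{-98}\right) - 3262 = \left(-110852 + 2 \left(-48\right) \left(- \frac{1}{98}\right)\right) - 3262 = \left(-110852 + \frac{48}{49}\right) - 3262 = - \frac{5431700}{49} - 3262 = - \frac{5591538}{49}$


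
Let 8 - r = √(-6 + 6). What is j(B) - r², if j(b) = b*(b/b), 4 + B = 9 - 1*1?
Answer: -60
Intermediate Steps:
B = 4 (B = -4 + (9 - 1*1) = -4 + (9 - 1) = -4 + 8 = 4)
j(b) = b (j(b) = b*1 = b)
r = 8 (r = 8 - √(-6 + 6) = 8 - √0 = 8 - 1*0 = 8 + 0 = 8)
j(B) - r² = 4 - 1*8² = 4 - 1*64 = 4 - 64 = -60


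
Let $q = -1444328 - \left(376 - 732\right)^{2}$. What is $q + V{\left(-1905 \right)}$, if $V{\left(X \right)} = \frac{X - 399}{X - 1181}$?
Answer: $- \frac{2424150600}{1543} \approx -1.5711 \cdot 10^{6}$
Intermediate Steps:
$V{\left(X \right)} = \frac{-399 + X}{-1181 + X}$
$q = -1571064$ ($q = -1444328 - \left(-356\right)^{2} = -1444328 - 126736 = -1571064$)
$q + V{\left(-1905 \right)} = -1571064 + \frac{-399 - 1905}{-1181 - 1905} = -1571064 + \frac{1}{-3086} \left(-2304\right) = -1571064 - - \frac{1152}{1543} = -1571064 + \frac{1152}{1543} = - \frac{2424150600}{1543}$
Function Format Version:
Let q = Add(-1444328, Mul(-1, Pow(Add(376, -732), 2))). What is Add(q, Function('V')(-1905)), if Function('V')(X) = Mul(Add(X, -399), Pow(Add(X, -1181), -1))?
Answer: Rational(-2424150600, 1543) ≈ -1.5711e+6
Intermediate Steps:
Function('V')(X) = Mul(Pow(Add(-1181, X), -1), Add(-399, X)) (Function('V')(X) = Mul(Add(-399, X), Pow(Add(-1181, X), -1)) = Mul(Pow(Add(-1181, X), -1), Add(-399, X)))
q = -1571064 (q = Add(-1444328, Mul(-1, Pow(-356, 2))) = Add(-1444328, Mul(-1, 126736)) = Add(-1444328, -126736) = -1571064)
Add(q, Function('V')(-1905)) = Add(-1571064, Mul(Pow(Add(-1181, -1905), -1), Add(-399, -1905))) = Add(-1571064, Mul(Pow(-3086, -1), -2304)) = Add(-1571064, Mul(Rational(-1, 3086), -2304)) = Add(-1571064, Rational(1152, 1543)) = Rational(-2424150600, 1543)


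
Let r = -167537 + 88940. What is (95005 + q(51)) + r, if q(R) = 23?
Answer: 16431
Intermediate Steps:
r = -78597
(95005 + q(51)) + r = (95005 + 23) - 78597 = 95028 - 78597 = 16431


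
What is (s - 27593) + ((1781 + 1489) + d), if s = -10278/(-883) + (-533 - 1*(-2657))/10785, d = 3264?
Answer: -66811799141/3174385 ≈ -21047.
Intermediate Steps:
s = 37574574/3174385 (s = -10278*(-1/883) + (-533 + 2657)*(1/10785) = 10278/883 + 2124*(1/10785) = 10278/883 + 708/3595 = 37574574/3174385 ≈ 11.837)
(s - 27593) + ((1781 + 1489) + d) = (37574574/3174385 - 27593) + ((1781 + 1489) + 3264) = -87553230731/3174385 + (3270 + 3264) = -87553230731/3174385 + 6534 = -66811799141/3174385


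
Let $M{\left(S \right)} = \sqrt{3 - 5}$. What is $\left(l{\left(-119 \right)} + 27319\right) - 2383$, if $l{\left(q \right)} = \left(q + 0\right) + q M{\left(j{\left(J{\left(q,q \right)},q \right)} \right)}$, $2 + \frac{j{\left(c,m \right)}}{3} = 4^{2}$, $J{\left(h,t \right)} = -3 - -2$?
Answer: $24817 - 119 i \sqrt{2} \approx 24817.0 - 168.29 i$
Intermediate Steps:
$J{\left(h,t \right)} = -1$ ($J{\left(h,t \right)} = -3 + 2 = -1$)
$j{\left(c,m \right)} = 42$ ($j{\left(c,m \right)} = -6 + 3 \cdot 4^{2} = -6 + 3 \cdot 16 = -6 + 48 = 42$)
$M{\left(S \right)} = i \sqrt{2}$ ($M{\left(S \right)} = \sqrt{-2} = i \sqrt{2}$)
$l{\left(q \right)} = q + i q \sqrt{2}$ ($l{\left(q \right)} = \left(q + 0\right) + q i \sqrt{2} = q + i q \sqrt{2}$)
$\left(l{\left(-119 \right)} + 27319\right) - 2383 = \left(- 119 \left(1 + i \sqrt{2}\right) + 27319\right) - 2383 = \left(\left(-119 - 119 i \sqrt{2}\right) + 27319\right) - 2383 = \left(27200 - 119 i \sqrt{2}\right) - 2383 = 24817 - 119 i \sqrt{2}$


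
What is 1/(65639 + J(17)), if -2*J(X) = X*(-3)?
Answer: 2/131329 ≈ 1.5229e-5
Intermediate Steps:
J(X) = 3*X/2 (J(X) = -X*(-3)/2 = -(-3)*X/2 = 3*X/2)
1/(65639 + J(17)) = 1/(65639 + (3/2)*17) = 1/(65639 + 51/2) = 1/(131329/2) = 2/131329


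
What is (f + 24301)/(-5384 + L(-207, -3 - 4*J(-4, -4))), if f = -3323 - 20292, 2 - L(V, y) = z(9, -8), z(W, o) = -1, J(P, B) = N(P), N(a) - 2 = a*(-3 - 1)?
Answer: -686/5381 ≈ -0.12749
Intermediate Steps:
N(a) = 2 - 4*a (N(a) = 2 + a*(-3 - 1) = 2 + a*(-4) = 2 - 4*a)
J(P, B) = 2 - 4*P
L(V, y) = 3 (L(V, y) = 2 - 1*(-1) = 2 + 1 = 3)
f = -23615
(f + 24301)/(-5384 + L(-207, -3 - 4*J(-4, -4))) = (-23615 + 24301)/(-5384 + 3) = 686/(-5381) = 686*(-1/5381) = -686/5381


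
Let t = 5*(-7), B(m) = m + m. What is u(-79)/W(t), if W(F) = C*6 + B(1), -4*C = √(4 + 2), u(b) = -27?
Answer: 108/19 + 81*√6/19 ≈ 16.127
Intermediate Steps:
B(m) = 2*m
C = -√6/4 (C = -√(4 + 2)/4 = -√6/4 ≈ -0.61237)
t = -35
W(F) = 2 - 3*√6/2 (W(F) = -√6/4*6 + 2*1 = -3*√6/2 + 2 = 2 - 3*√6/2)
u(-79)/W(t) = -27/(2 - 3*√6/2)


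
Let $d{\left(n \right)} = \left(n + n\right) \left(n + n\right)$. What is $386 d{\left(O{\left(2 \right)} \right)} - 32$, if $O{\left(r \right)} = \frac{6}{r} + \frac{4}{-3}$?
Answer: $\frac{38312}{9} \approx 4256.9$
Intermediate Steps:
$O{\left(r \right)} = - \frac{4}{3} + \frac{6}{r}$ ($O{\left(r \right)} = \frac{6}{r} + 4 \left(- \frac{1}{3}\right) = \frac{6}{r} - \frac{4}{3} = - \frac{4}{3} + \frac{6}{r}$)
$d{\left(n \right)} = 4 n^{2}$ ($d{\left(n \right)} = 2 n 2 n = 4 n^{2}$)
$386 d{\left(O{\left(2 \right)} \right)} - 32 = 386 \cdot 4 \left(- \frac{4}{3} + \frac{6}{2}\right)^{2} - 32 = 386 \cdot 4 \left(- \frac{4}{3} + 6 \cdot \frac{1}{2}\right)^{2} - 32 = 386 \cdot 4 \left(- \frac{4}{3} + 3\right)^{2} - 32 = 386 \cdot 4 \left(\frac{5}{3}\right)^{2} - 32 = 386 \cdot 4 \cdot \frac{25}{9} - 32 = 386 \cdot \frac{100}{9} - 32 = \frac{38600}{9} - 32 = \frac{38312}{9}$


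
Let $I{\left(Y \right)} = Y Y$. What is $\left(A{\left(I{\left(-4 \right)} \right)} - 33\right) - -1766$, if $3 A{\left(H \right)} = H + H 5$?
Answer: $1765$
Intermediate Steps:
$I{\left(Y \right)} = Y^{2}$
$A{\left(H \right)} = 2 H$ ($A{\left(H \right)} = \frac{H + H 5}{3} = \frac{H + 5 H}{3} = \frac{6 H}{3} = 2 H$)
$\left(A{\left(I{\left(-4 \right)} \right)} - 33\right) - -1766 = \left(2 \left(-4\right)^{2} - 33\right) - -1766 = \left(2 \cdot 16 - 33\right) + 1766 = \left(32 - 33\right) + 1766 = -1 + 1766 = 1765$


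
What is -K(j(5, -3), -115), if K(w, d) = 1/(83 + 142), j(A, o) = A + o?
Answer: -1/225 ≈ -0.0044444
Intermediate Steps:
K(w, d) = 1/225
-K(j(5, -3), -115) = -1*1/225 = -1/225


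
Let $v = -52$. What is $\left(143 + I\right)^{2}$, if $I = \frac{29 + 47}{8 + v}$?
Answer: $\frac{2414916}{121} \approx 19958.0$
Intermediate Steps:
$I = - \frac{19}{11}$ ($I = \frac{29 + 47}{8 - 52} = \frac{76}{-44} = 76 \left(- \frac{1}{44}\right) = - \frac{19}{11} \approx -1.7273$)
$\left(143 + I\right)^{2} = \left(143 - \frac{19}{11}\right)^{2} = \left(\frac{1554}{11}\right)^{2} = \frac{2414916}{121}$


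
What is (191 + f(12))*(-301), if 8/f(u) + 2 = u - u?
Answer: -56287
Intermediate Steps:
f(u) = -4 (f(u) = 8/(-2 + (u - u)) = 8/(-2 + 0) = 8/(-2) = 8*(-½) = -4)
(191 + f(12))*(-301) = (191 - 4)*(-301) = 187*(-301) = -56287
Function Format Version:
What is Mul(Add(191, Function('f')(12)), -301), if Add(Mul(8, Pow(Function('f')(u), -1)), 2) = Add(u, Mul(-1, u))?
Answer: -56287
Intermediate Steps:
Function('f')(u) = -4 (Function('f')(u) = Mul(8, Pow(Add(-2, Add(u, Mul(-1, u))), -1)) = Mul(8, Pow(Add(-2, 0), -1)) = Mul(8, Pow(-2, -1)) = Mul(8, Rational(-1, 2)) = -4)
Mul(Add(191, Function('f')(12)), -301) = Mul(Add(191, -4), -301) = Mul(187, -301) = -56287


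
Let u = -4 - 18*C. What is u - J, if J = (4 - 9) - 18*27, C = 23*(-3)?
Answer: 1729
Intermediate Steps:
C = -69
J = -491 (J = -5 - 486 = -491)
u = 1238 (u = -4 - 18*(-69) = -4 + 1242 = 1238)
u - J = 1238 - 1*(-491) = 1238 + 491 = 1729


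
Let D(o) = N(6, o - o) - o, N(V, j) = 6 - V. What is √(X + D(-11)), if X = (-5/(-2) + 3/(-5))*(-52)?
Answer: I*√2195/5 ≈ 9.3702*I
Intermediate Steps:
D(o) = -o (D(o) = (6 - 1*6) - o = (6 - 6) - o = 0 - o = -o)
X = -494/5 (X = (-5*(-½) + 3*(-⅕))*(-52) = (5/2 - ⅗)*(-52) = (19/10)*(-52) = -494/5 ≈ -98.800)
√(X + D(-11)) = √(-494/5 - 1*(-11)) = √(-494/5 + 11) = √(-439/5) = I*√2195/5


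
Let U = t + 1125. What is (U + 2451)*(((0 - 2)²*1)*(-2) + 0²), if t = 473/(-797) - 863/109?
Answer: -2479347840/86873 ≈ -28540.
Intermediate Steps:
t = -739368/86873 (t = 473*(-1/797) - 863*1/109 = -473/797 - 863/109 = -739368/86873 ≈ -8.5109)
U = 96992757/86873 (U = -739368/86873 + 1125 = 96992757/86873 ≈ 1116.5)
(U + 2451)*(((0 - 2)²*1)*(-2) + 0²) = (96992757/86873 + 2451)*(((0 - 2)²*1)*(-2) + 0²) = 309918480*(((-2)²*1)*(-2) + 0)/86873 = 309918480*((4*1)*(-2) + 0)/86873 = 309918480*(4*(-2) + 0)/86873 = 309918480*(-8 + 0)/86873 = (309918480/86873)*(-8) = -2479347840/86873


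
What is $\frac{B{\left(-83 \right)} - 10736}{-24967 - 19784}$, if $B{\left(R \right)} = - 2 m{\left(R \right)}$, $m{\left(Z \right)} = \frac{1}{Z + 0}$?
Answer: $\frac{127298}{530619} \approx 0.2399$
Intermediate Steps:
$m{\left(Z \right)} = \frac{1}{Z}$
$B{\left(R \right)} = - \frac{2}{R}$
$\frac{B{\left(-83 \right)} - 10736}{-24967 - 19784} = \frac{- \frac{2}{-83} - 10736}{-24967 - 19784} = \frac{\left(-2\right) \left(- \frac{1}{83}\right) - 10736}{-44751} = \left(\frac{2}{83} - 10736\right) \left(- \frac{1}{44751}\right) = \left(- \frac{891086}{83}\right) \left(- \frac{1}{44751}\right) = \frac{127298}{530619}$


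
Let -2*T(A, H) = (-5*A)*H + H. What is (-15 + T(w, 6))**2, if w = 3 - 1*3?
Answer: 324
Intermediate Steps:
w = 0 (w = 3 - 3 = 0)
T(A, H) = -H/2 + 5*A*H/2 (T(A, H) = -((-5*A)*H + H)/2 = -(-5*A*H + H)/2 = -(H - 5*A*H)/2 = -H/2 + 5*A*H/2)
(-15 + T(w, 6))**2 = (-15 + (1/2)*6*(-1 + 5*0))**2 = (-15 + (1/2)*6*(-1 + 0))**2 = (-15 + (1/2)*6*(-1))**2 = (-15 - 3)**2 = (-18)**2 = 324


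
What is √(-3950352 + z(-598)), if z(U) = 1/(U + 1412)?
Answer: I*√2617487432978/814 ≈ 1987.5*I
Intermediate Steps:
z(U) = 1/(1412 + U)
√(-3950352 + z(-598)) = √(-3950352 + 1/(1412 - 598)) = √(-3950352 + 1/814) = √(-3215586527/814) = I*√2617487432978/814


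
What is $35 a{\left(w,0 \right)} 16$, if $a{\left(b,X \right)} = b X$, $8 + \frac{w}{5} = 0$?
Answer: $0$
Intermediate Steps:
$w = -40$ ($w = -40 + 5 \cdot 0 = -40 + 0 = -40$)
$a{\left(b,X \right)} = X b$
$35 a{\left(w,0 \right)} 16 = 35 \cdot 0 \left(-40\right) 16 = 35 \cdot 0 \cdot 16 = 0 \cdot 16 = 0$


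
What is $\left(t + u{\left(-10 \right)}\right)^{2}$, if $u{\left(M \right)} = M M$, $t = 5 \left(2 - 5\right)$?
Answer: $7225$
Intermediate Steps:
$t = -15$ ($t = 5 \left(-3\right) = -15$)
$u{\left(M \right)} = M^{2}$
$\left(t + u{\left(-10 \right)}\right)^{2} = \left(-15 + \left(-10\right)^{2}\right)^{2} = \left(-15 + 100\right)^{2} = 85^{2} = 7225$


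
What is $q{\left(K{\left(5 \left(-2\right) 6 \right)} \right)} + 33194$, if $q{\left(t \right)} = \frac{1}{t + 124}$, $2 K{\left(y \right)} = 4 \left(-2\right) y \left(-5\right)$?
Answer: $\frac{35716743}{1076} \approx 33194.0$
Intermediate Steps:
$K{\left(y \right)} = 20 y$ ($K{\left(y \right)} = \frac{4 \left(-2\right) y \left(-5\right)}{2} = \frac{- 8 y \left(-5\right)}{2} = \frac{40 y}{2} = 20 y$)
$q{\left(t \right)} = \frac{1}{124 + t}$
$q{\left(K{\left(5 \left(-2\right) 6 \right)} \right)} + 33194 = \frac{1}{124 + 20 \cdot 5 \left(-2\right) 6} + 33194 = \frac{1}{124 + 20 \left(\left(-10\right) 6\right)} + 33194 = \frac{1}{124 + 20 \left(-60\right)} + 33194 = \frac{1}{124 - 1200} + 33194 = \frac{1}{-1076} + 33194 = - \frac{1}{1076} + 33194 = \frac{35716743}{1076}$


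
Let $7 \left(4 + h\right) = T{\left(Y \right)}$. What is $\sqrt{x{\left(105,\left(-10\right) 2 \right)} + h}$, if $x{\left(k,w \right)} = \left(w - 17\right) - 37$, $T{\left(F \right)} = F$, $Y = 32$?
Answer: $\frac{i \sqrt{3598}}{7} \approx 8.569 i$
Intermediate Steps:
$h = \frac{4}{7}$ ($h = -4 + \frac{1}{7} \cdot 32 = -4 + \frac{32}{7} = \frac{4}{7} \approx 0.57143$)
$x{\left(k,w \right)} = -54 + w$ ($x{\left(k,w \right)} = \left(-17 + w\right) - 37 = -54 + w$)
$\sqrt{x{\left(105,\left(-10\right) 2 \right)} + h} = \sqrt{\left(-54 - 20\right) + \frac{4}{7}} = \sqrt{-74 + \frac{4}{7}} = \sqrt{- \frac{514}{7}} = \frac{i \sqrt{3598}}{7}$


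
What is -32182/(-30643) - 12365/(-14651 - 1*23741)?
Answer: 1614432039/1176446056 ≈ 1.3723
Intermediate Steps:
-32182/(-30643) - 12365/(-14651 - 1*23741) = -32182*(-1/30643) - 12365/(-14651 - 23741) = 32182/30643 - 12365/(-38392) = 32182/30643 - 12365*(-1/38392) = 32182/30643 + 12365/38392 = 1614432039/1176446056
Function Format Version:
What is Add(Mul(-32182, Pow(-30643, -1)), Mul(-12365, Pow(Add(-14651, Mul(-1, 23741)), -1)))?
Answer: Rational(1614432039, 1176446056) ≈ 1.3723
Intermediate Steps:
Add(Mul(-32182, Pow(-30643, -1)), Mul(-12365, Pow(Add(-14651, Mul(-1, 23741)), -1))) = Add(Mul(-32182, Rational(-1, 30643)), Mul(-12365, Pow(Add(-14651, -23741), -1))) = Add(Rational(32182, 30643), Mul(-12365, Pow(-38392, -1))) = Add(Rational(32182, 30643), Mul(-12365, Rational(-1, 38392))) = Add(Rational(32182, 30643), Rational(12365, 38392)) = Rational(1614432039, 1176446056)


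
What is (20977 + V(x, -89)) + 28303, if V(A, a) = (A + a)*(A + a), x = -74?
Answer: 75849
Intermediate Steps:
V(A, a) = (A + a)²
(20977 + V(x, -89)) + 28303 = (20977 + (-74 - 89)²) + 28303 = (20977 + (-163)²) + 28303 = (20977 + 26569) + 28303 = 47546 + 28303 = 75849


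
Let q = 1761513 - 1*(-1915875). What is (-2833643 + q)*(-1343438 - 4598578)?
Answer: -5013546289920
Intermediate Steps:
q = 3677388 (q = 1761513 + 1915875 = 3677388)
(-2833643 + q)*(-1343438 - 4598578) = (-2833643 + 3677388)*(-1343438 - 4598578) = 843745*(-5942016) = -5013546289920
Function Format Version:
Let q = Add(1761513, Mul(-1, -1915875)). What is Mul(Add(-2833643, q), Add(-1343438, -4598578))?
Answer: -5013546289920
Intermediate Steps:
q = 3677388 (q = Add(1761513, 1915875) = 3677388)
Mul(Add(-2833643, q), Add(-1343438, -4598578)) = Mul(Add(-2833643, 3677388), Add(-1343438, -4598578)) = Mul(843745, -5942016) = -5013546289920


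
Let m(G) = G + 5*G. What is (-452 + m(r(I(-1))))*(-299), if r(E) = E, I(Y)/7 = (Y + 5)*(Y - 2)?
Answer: 285844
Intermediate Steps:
I(Y) = 7*(-2 + Y)*(5 + Y) (I(Y) = 7*((Y + 5)*(Y - 2)) = 7*((5 + Y)*(-2 + Y)) = 7*((-2 + Y)*(5 + Y)) = 7*(-2 + Y)*(5 + Y))
m(G) = 6*G
(-452 + m(r(I(-1))))*(-299) = (-452 + 6*(-70 + 7*(-1)**2 + 21*(-1)))*(-299) = (-452 + 6*(-70 + 7*1 - 21))*(-299) = (-452 + 6*(-70 + 7 - 21))*(-299) = (-452 + 6*(-84))*(-299) = (-452 - 504)*(-299) = -956*(-299) = 285844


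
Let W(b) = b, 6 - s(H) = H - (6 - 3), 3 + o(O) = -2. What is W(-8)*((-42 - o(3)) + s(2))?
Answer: 240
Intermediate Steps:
o(O) = -5 (o(O) = -3 - 2 = -5)
s(H) = 9 - H (s(H) = 6 - (H - (6 - 3)) = 6 - (H - 1*3) = 6 - (H - 3) = 6 - (-3 + H) = 6 + (3 - H) = 9 - H)
W(-8)*((-42 - o(3)) + s(2)) = -8*((-42 - 1*(-5)) + (9 - 1*2)) = -8*((-42 + 5) + (9 - 2)) = -8*(-37 + 7) = -8*(-30) = 240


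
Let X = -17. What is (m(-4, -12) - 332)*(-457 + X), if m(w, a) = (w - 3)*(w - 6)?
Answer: 124188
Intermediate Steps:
m(w, a) = (-6 + w)*(-3 + w) (m(w, a) = (-3 + w)*(-6 + w) = (-6 + w)*(-3 + w))
(m(-4, -12) - 332)*(-457 + X) = ((18 + (-4)**2 - 9*(-4)) - 332)*(-457 - 17) = ((18 + 16 + 36) - 332)*(-474) = (70 - 332)*(-474) = -262*(-474) = 124188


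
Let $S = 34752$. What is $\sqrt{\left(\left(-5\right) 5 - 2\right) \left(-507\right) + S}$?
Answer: $\sqrt{48441} \approx 220.09$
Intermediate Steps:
$\sqrt{\left(\left(-5\right) 5 - 2\right) \left(-507\right) + S} = \sqrt{\left(\left(-5\right) 5 - 2\right) \left(-507\right) + 34752} = \sqrt{\left(-25 - 2\right) \left(-507\right) + 34752} = \sqrt{\left(-27\right) \left(-507\right) + 34752} = \sqrt{13689 + 34752} = \sqrt{48441}$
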